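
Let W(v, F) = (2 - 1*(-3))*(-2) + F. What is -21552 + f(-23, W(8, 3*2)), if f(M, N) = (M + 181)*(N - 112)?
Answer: -39880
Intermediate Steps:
W(v, F) = -10 + F (W(v, F) = (2 + 3)*(-2) + F = 5*(-2) + F = -10 + F)
f(M, N) = (-112 + N)*(181 + M) (f(M, N) = (181 + M)*(-112 + N) = (-112 + N)*(181 + M))
-21552 + f(-23, W(8, 3*2)) = -21552 + (-20272 - 112*(-23) + 181*(-10 + 3*2) - 23*(-10 + 3*2)) = -21552 + (-20272 + 2576 + 181*(-10 + 6) - 23*(-10 + 6)) = -21552 + (-20272 + 2576 + 181*(-4) - 23*(-4)) = -21552 + (-20272 + 2576 - 724 + 92) = -21552 - 18328 = -39880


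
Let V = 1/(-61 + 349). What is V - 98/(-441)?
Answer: 65/288 ≈ 0.22569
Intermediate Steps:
V = 1/288 ≈ 0.0034722
V - 98/(-441) = 1/288 - 98/(-441) = 1/288 - 98*(-1)/441 = 1/288 - 1*(-2/9) = 1/288 + 2/9 = 65/288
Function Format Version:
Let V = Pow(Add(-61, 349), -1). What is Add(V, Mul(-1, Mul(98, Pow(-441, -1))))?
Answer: Rational(65, 288) ≈ 0.22569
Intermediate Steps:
V = Rational(1, 288) (V = Pow(288, -1) = Rational(1, 288) ≈ 0.0034722)
Add(V, Mul(-1, Mul(98, Pow(-441, -1)))) = Add(Rational(1, 288), Mul(-1, Mul(98, Pow(-441, -1)))) = Add(Rational(1, 288), Mul(-1, Mul(98, Rational(-1, 441)))) = Add(Rational(1, 288), Mul(-1, Rational(-2, 9))) = Add(Rational(1, 288), Rational(2, 9)) = Rational(65, 288)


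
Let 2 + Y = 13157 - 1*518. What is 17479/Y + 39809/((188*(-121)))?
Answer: -18543/50548 ≈ -0.36684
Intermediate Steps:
Y = 12637 (Y = -2 + (13157 - 1*518) = -2 + (13157 - 518) = -2 + 12639 = 12637)
17479/Y + 39809/((188*(-121))) = 17479/12637 + 39809/((188*(-121))) = 17479*(1/12637) + 39809/(-22748) = 17479/12637 + 39809*(-1/22748) = 17479/12637 - 7/4 = -18543/50548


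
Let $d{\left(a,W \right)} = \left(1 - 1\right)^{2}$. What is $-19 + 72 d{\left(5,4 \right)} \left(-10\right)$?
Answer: $-19$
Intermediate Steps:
$d{\left(a,W \right)} = 0$ ($d{\left(a,W \right)} = 0^{2} = 0$)
$-19 + 72 d{\left(5,4 \right)} \left(-10\right) = -19 + 72 \cdot 0 \left(-10\right) = -19 + 72 \cdot 0 = -19 + 0 = -19$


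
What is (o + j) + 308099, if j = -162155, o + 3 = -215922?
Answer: -69981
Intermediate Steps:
o = -215925 (o = -3 - 215922 = -215925)
(o + j) + 308099 = (-215925 - 162155) + 308099 = -378080 + 308099 = -69981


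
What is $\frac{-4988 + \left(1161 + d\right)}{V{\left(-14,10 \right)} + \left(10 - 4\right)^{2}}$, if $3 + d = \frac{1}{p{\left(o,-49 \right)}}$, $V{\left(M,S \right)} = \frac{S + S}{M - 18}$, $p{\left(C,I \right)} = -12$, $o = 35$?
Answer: $- \frac{91922}{849} \approx -108.27$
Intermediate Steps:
$V{\left(M,S \right)} = \frac{2 S}{-18 + M}$
$d = - \frac{37}{12}$ ($d = -3 + \frac{1}{-12} = -3 - \frac{1}{12} = - \frac{37}{12} \approx -3.0833$)
$\frac{-4988 + \left(1161 + d\right)}{V{\left(-14,10 \right)} + \left(10 - 4\right)^{2}} = \frac{-4988 + \left(1161 - \frac{37}{12}\right)}{2 \cdot 10 \frac{1}{-18 - 14} + \left(10 - 4\right)^{2}} = \frac{-4988 + \frac{13895}{12}}{2 \cdot 10 \frac{1}{-32} + 6^{2}} = - \frac{45961}{12 \left(2 \cdot 10 \left(- \frac{1}{32}\right) + 36\right)} = - \frac{45961}{12 \left(- \frac{5}{8} + 36\right)} = - \frac{45961}{12 \cdot \frac{283}{8}} = \left(- \frac{45961}{12}\right) \frac{8}{283} = - \frac{91922}{849}$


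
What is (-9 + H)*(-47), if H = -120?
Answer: 6063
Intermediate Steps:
(-9 + H)*(-47) = (-9 - 120)*(-47) = -129*(-47) = 6063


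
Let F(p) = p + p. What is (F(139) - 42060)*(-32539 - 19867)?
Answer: 2189627492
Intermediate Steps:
F(p) = 2*p
(F(139) - 42060)*(-32539 - 19867) = (2*139 - 42060)*(-32539 - 19867) = (278 - 42060)*(-52406) = -41782*(-52406) = 2189627492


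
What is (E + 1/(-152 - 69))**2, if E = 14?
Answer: 9566649/48841 ≈ 195.87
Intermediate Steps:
(E + 1/(-152 - 69))**2 = (14 + 1/(-152 - 69))**2 = (14 + 1/(-221))**2 = (14 - 1/221)**2 = (3093/221)**2 = 9566649/48841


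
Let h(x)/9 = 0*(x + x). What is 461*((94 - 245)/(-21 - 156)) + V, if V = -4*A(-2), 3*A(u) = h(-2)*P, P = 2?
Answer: 69611/177 ≈ 393.28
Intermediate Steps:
h(x) = 0 (h(x) = 9*(0*(x + x)) = 9*(0*(2*x)) = 9*0 = 0)
A(u) = 0 (A(u) = (0*2)/3 = (⅓)*0 = 0)
V = 0 (V = -4*0 = 0)
461*((94 - 245)/(-21 - 156)) + V = 461*((94 - 245)/(-21 - 156)) + 0 = 461*(-151/(-177)) + 0 = 461*(-151*(-1/177)) + 0 = 461*(151/177) + 0 = 69611/177 + 0 = 69611/177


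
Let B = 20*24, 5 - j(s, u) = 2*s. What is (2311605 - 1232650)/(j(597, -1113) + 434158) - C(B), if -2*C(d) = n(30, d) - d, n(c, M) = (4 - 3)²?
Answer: -205234241/865938 ≈ -237.01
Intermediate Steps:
j(s, u) = 5 - 2*s
n(c, M) = 1 (n(c, M) = 1² = 1)
B = 480
C(d) = -½ + d/2 (C(d) = -(1 - d)/2 = -½ + d/2)
(2311605 - 1232650)/(j(597, -1113) + 434158) - C(B) = (2311605 - 1232650)/((5 - 2*597) + 434158) - (-½ + (½)*480) = 1078955/((5 - 1194) + 434158) - (-½ + 240) = 1078955/(-1189 + 434158) - 1*479/2 = 1078955/432969 - 479/2 = -205234241/865938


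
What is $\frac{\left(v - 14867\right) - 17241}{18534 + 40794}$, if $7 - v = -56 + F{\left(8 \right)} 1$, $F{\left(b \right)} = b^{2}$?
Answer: $- \frac{10703}{19776} \approx -0.54121$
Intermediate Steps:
$v = -1$ ($v = 7 - \left(-56 + 8^{2} \cdot 1\right) = 7 - \left(-56 + 64 \cdot 1\right) = 7 - \left(-56 + 64\right) = 7 - 8 = -1$)
$\frac{\left(v - 14867\right) - 17241}{18534 + 40794} = \frac{\left(-1 - 14867\right) - 17241}{18534 + 40794} = \frac{-14868 - 17241}{59328} = \left(-32109\right) \frac{1}{59328} = - \frac{10703}{19776}$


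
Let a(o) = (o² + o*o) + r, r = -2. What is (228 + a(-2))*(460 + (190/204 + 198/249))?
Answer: 152450103/1411 ≈ 1.0804e+5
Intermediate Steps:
a(o) = -2 + 2*o² (a(o) = (o² + o*o) - 2 = (o² + o²) - 2 = 2*o² - 2 = -2 + 2*o²)
(228 + a(-2))*(460 + (190/204 + 198/249)) = (228 + (-2 + 2*(-2)²))*(460 + (190/204 + 198/249)) = (228 + (-2 + 2*4))*(460 + (190*(1/204) + 198*(1/249))) = (228 + (-2 + 8))*(460 + (95/102 + 66/83)) = (228 + 6)*(460 + 14617/8466) = 234*(3908977/8466) = 152450103/1411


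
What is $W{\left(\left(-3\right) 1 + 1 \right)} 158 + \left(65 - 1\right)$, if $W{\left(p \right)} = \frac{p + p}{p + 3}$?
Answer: $-568$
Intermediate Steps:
$W{\left(p \right)} = \frac{2 p}{3 + p}$
$W{\left(\left(-3\right) 1 + 1 \right)} 158 + \left(65 - 1\right) = \frac{2 \left(\left(-3\right) 1 + 1\right)}{3 + \left(\left(-3\right) 1 + 1\right)} 158 + \left(65 - 1\right) = \frac{2 \left(-3 + 1\right)}{3 + \left(-3 + 1\right)} 158 + \left(65 - 1\right) = 2 \left(-2\right) \frac{1}{3 - 2} \cdot 158 + 64 = 2 \left(-2\right) 1^{-1} \cdot 158 + 64 = 2 \left(-2\right) 1 \cdot 158 + 64 = \left(-4\right) 158 + 64 = -632 + 64 = -568$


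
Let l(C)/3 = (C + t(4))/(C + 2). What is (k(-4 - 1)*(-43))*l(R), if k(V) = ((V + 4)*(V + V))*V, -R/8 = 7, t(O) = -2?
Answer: 62350/9 ≈ 6927.8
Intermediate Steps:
R = -56 (R = -8*7 = -56)
l(C) = 3*(-2 + C)/(2 + C) (l(C) = 3*((C - 2)/(C + 2)) = 3*((-2 + C)/(2 + C)) = 3*(-2 + C)/(2 + C))
k(V) = 2*V**2*(4 + V) (k(V) = ((4 + V)*(2*V))*V = (2*V*(4 + V))*V = 2*V**2*(4 + V))
(k(-4 - 1)*(-43))*l(R) = ((2*(-4 - 1)**2*(4 + (-4 - 1)))*(-43))*(3*(-2 - 56)/(2 - 56)) = ((2*(-5)**2*(4 - 5))*(-43))*(3*(-58)/(-54)) = ((2*25*(-1))*(-43))*(3*(-1/54)*(-58)) = -50*(-43)*(29/9) = 2150*(29/9) = 62350/9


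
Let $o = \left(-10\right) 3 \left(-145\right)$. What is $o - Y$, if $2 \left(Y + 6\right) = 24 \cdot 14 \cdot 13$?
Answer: $2172$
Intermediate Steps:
$Y = 2178$ ($Y = -6 + \frac{24 \cdot 14 \cdot 13}{2} = -6 + \frac{336 \cdot 13}{2} = -6 + \frac{1}{2} \cdot 4368 = -6 + 2184 = 2178$)
$o = 4350$ ($o = \left(-30\right) \left(-145\right) = 4350$)
$o - Y = 4350 - 2178 = 2172$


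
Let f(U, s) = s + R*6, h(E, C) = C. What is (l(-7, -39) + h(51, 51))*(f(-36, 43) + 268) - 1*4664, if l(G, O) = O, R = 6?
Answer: -500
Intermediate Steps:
f(U, s) = 36 + s (f(U, s) = s + 6*6 = s + 36 = 36 + s)
(l(-7, -39) + h(51, 51))*(f(-36, 43) + 268) - 1*4664 = (-39 + 51)*((36 + 43) + 268) - 1*4664 = 12*(79 + 268) - 4664 = 12*347 - 4664 = 4164 - 4664 = -500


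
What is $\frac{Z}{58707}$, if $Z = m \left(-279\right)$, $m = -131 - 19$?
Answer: $\frac{4650}{6523} \approx 0.71286$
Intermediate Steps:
$m = -150$ ($m = -131 - 19 = -150$)
$Z = 41850$ ($Z = \left(-150\right) \left(-279\right) = 41850$)
$\frac{Z}{58707} = \frac{41850}{58707} = 41850 \cdot \frac{1}{58707} = \frac{4650}{6523}$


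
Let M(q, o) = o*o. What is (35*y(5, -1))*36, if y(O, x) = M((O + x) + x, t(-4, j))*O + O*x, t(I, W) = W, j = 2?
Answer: 18900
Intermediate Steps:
M(q, o) = o**2
y(O, x) = 4*O + O*x (y(O, x) = 2**2*O + O*x = 4*O + O*x)
(35*y(5, -1))*36 = (35*(5*(4 - 1)))*36 = (35*(5*3))*36 = (35*15)*36 = 525*36 = 18900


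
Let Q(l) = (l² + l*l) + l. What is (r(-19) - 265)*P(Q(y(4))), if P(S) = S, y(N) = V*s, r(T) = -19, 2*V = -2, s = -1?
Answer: -852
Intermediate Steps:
V = -1 (V = (½)*(-2) = -1)
y(N) = 1 (y(N) = -1*(-1) = 1)
Q(l) = l + 2*l² (Q(l) = (l² + l²) + l = 2*l² + l = l + 2*l²)
(r(-19) - 265)*P(Q(y(4))) = (-19 - 265)*(1*(1 + 2*1)) = -284*(1 + 2) = -284*3 = -852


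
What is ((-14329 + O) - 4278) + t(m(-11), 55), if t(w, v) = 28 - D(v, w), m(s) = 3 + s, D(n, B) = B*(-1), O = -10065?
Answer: -28652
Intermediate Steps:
D(n, B) = -B
t(w, v) = 28 + w (t(w, v) = 28 - (-1)*w = 28 + w)
((-14329 + O) - 4278) + t(m(-11), 55) = ((-14329 - 10065) - 4278) + (28 + (3 - 11)) = (-24394 - 4278) + (28 - 8) = -28672 + 20 = -28652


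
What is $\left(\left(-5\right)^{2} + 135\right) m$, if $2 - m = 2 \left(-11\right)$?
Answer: $3840$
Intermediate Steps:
$m = 24$ ($m = 2 - 2 \left(-11\right) = 2 - -22 = 2 + 22 = 24$)
$\left(\left(-5\right)^{2} + 135\right) m = \left(\left(-5\right)^{2} + 135\right) 24 = \left(25 + 135\right) 24 = 160 \cdot 24 = 3840$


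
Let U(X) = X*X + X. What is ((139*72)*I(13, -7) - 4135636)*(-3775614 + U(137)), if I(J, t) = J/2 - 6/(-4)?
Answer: 15235599776976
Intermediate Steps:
I(J, t) = 3/2 + J/2 (I(J, t) = J*(1/2) - 6*(-1/4) = J/2 + 3/2 = 3/2 + J/2)
U(X) = X + X**2 (U(X) = X**2 + X = X + X**2)
((139*72)*I(13, -7) - 4135636)*(-3775614 + U(137)) = ((139*72)*(3/2 + (1/2)*13) - 4135636)*(-3775614 + 137*(1 + 137)) = (10008*(3/2 + 13/2) - 4135636)*(-3775614 + 137*138) = (10008*8 - 4135636)*(-3775614 + 18906) = (80064 - 4135636)*(-3756708) = -4055572*(-3756708) = 15235599776976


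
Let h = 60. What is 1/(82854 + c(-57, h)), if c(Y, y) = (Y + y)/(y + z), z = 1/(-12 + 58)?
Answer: 2761/228760032 ≈ 1.2069e-5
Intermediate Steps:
z = 1/46 ≈ 0.021739
c(Y, y) = (Y + y)/(1/46 + y) (c(Y, y) = (Y + y)/(y + 1/46) = (Y + y)/(1/46 + y))
1/(82854 + c(-57, h)) = 1/(82854 + 46*(-57 + 60)/(1 + 46*60)) = 1/(82854 + 46*3/(1 + 2760)) = 1/(82854 + 46*3/2761) = 1/(82854 + 46*(1/2761)*3) = 1/(82854 + 138/2761) = 1/(228760032/2761) = 2761/228760032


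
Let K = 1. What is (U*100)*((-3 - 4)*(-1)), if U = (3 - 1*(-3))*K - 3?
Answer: 2100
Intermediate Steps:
U = 3 (U = (3 - 1*(-3))*1 - 3 = (3 + 3)*1 - 3 = 6*1 - 3 = 6 - 3 = 3)
(U*100)*((-3 - 4)*(-1)) = (3*100)*((-3 - 4)*(-1)) = 300*(-7*(-1)) = 300*7 = 2100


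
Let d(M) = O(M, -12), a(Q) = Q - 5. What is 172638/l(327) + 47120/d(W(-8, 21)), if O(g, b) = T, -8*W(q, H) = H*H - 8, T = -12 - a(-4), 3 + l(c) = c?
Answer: -91043/6 ≈ -15174.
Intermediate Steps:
l(c) = -3 + c
a(Q) = -5 + Q
T = -3 (T = -12 - (-5 - 4) = -12 - 1*(-9) = -12 + 9 = -3)
W(q, H) = 1 - H²/8 (W(q, H) = -(H*H - 8)/8 = -(H² - 8)/8 = -(-8 + H²)/8 = 1 - H²/8)
O(g, b) = -3
d(M) = -3
172638/l(327) + 47120/d(W(-8, 21)) = 172638/(-3 + 327) + 47120/(-3) = 172638/324 + 47120*(-⅓) = 172638*(1/324) - 47120/3 = 3197/6 - 47120/3 = -91043/6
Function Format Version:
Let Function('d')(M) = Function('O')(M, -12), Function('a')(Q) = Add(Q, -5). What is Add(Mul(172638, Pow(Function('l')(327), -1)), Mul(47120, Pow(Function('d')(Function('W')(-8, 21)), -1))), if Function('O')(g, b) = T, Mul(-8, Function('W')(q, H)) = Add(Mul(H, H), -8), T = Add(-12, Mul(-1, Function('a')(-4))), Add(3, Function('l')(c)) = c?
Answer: Rational(-91043, 6) ≈ -15174.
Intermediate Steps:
Function('l')(c) = Add(-3, c)
Function('a')(Q) = Add(-5, Q)
T = -3 (T = Add(-12, Mul(-1, Add(-5, -4))) = Add(-12, Mul(-1, -9)) = Add(-12, 9) = -3)
Function('W')(q, H) = Add(1, Mul(Rational(-1, 8), Pow(H, 2))) (Function('W')(q, H) = Mul(Rational(-1, 8), Add(Mul(H, H), -8)) = Mul(Rational(-1, 8), Add(Pow(H, 2), -8)) = Mul(Rational(-1, 8), Add(-8, Pow(H, 2))) = Add(1, Mul(Rational(-1, 8), Pow(H, 2))))
Function('O')(g, b) = -3
Function('d')(M) = -3
Add(Mul(172638, Pow(Function('l')(327), -1)), Mul(47120, Pow(Function('d')(Function('W')(-8, 21)), -1))) = Add(Mul(172638, Pow(Add(-3, 327), -1)), Mul(47120, Pow(-3, -1))) = Add(Mul(172638, Pow(324, -1)), Mul(47120, Rational(-1, 3))) = Add(Mul(172638, Rational(1, 324)), Rational(-47120, 3)) = Add(Rational(3197, 6), Rational(-47120, 3)) = Rational(-91043, 6)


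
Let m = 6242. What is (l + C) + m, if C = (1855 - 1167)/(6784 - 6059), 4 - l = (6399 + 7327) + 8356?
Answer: -11480412/725 ≈ -15835.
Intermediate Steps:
l = -22078 (l = 4 - ((6399 + 7327) + 8356) = 4 - (13726 + 8356) = 4 - 1*22082 = 4 - 22082 = -22078)
C = 688/725 ≈ 0.94897
(l + C) + m = (-22078 + 688/725) + 6242 = -16005862/725 + 6242 = -11480412/725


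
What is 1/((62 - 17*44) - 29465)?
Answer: -1/30151 ≈ -3.3166e-5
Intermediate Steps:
1/((62 - 17*44) - 29465) = 1/((62 - 748) - 29465) = 1/(-686 - 29465) = 1/(-30151) = -1/30151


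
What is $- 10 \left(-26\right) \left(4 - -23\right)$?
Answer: $7020$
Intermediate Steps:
$- 10 \left(-26\right) \left(4 - -23\right) = - \left(-260\right) \left(4 + 23\right) = - \left(-260\right) 27 = \left(-1\right) \left(-7020\right) = 7020$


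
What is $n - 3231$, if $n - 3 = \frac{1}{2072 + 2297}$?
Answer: $- \frac{14103131}{4369} \approx -3228.0$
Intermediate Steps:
$n = \frac{13108}{4369}$ ($n = 3 + \frac{1}{2072 + 2297} = 3 + \frac{1}{4369} = \frac{13108}{4369} \approx 3.0002$)
$n - 3231 = \frac{13108}{4369} - 3231 = - \frac{14103131}{4369}$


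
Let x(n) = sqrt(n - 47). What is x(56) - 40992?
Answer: -40989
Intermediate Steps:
x(n) = sqrt(-47 + n)
x(56) - 40992 = sqrt(-47 + 56) - 40992 = sqrt(9) - 40992 = 3 - 40992 = -40989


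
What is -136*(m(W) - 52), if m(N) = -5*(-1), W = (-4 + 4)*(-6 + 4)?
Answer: 6392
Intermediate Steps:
W = 0 (W = 0*(-2) = 0)
m(N) = 5
-136*(m(W) - 52) = -136*(5 - 52) = -136*(-47) = 6392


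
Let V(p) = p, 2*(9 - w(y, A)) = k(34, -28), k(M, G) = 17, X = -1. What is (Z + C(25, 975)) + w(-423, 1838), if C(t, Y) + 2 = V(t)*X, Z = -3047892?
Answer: -6095837/2 ≈ -3.0479e+6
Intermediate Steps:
w(y, A) = 1/2 (w(y, A) = 9 - 1/2*17 = 9 - 17/2 = 1/2)
C(t, Y) = -2 - t (C(t, Y) = -2 + t*(-1) = -2 - t)
(Z + C(25, 975)) + w(-423, 1838) = (-3047892 + (-2 - 1*25)) + 1/2 = (-3047892 + (-2 - 25)) + 1/2 = (-3047892 - 27) + 1/2 = -3047919 + 1/2 = -6095837/2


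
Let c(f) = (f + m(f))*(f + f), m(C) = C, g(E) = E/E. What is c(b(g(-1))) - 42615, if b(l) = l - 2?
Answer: -42611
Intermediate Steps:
g(E) = 1
b(l) = -2 + l
c(f) = 4*f**2 (c(f) = (f + f)*(f + f) = (2*f)*(2*f) = 4*f**2)
c(b(g(-1))) - 42615 = 4*(-2 + 1)**2 - 42615 = 4*(-1)**2 - 42615 = 4*1 - 42615 = 4 - 42615 = -42611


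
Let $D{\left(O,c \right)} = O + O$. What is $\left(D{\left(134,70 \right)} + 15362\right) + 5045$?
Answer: $20675$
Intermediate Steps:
$D{\left(O,c \right)} = 2 O$
$\left(D{\left(134,70 \right)} + 15362\right) + 5045 = \left(2 \cdot 134 + 15362\right) + 5045 = \left(268 + 15362\right) + 5045 = 15630 + 5045 = 20675$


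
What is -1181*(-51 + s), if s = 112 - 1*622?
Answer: 662541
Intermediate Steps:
s = -510 (s = 112 - 622 = -510)
-1181*(-51 + s) = -1181*(-51 - 510) = -1181*(-561) = 662541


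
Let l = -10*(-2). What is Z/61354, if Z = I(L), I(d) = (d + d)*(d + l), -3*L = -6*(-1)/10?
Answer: -99/766925 ≈ -0.00012909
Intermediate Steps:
l = 20
L = -1/5 (L = -(-6*(-1))/(3*10) = -2/10 = -1/3*3/5 = -1/5 ≈ -0.20000)
I(d) = 2*d*(20 + d) (I(d) = (d + d)*(d + 20) = (2*d)*(20 + d) = 2*d*(20 + d))
Z = -198/25 (Z = 2*(-1/5)*(20 - 1/5) = 2*(-1/5)*(99/5) = -198/25 ≈ -7.9200)
Z/61354 = -198/25/61354 = -198/25*1/61354 = -99/766925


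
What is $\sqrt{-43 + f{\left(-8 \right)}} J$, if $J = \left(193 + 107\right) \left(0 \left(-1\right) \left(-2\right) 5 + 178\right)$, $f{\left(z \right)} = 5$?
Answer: $53400 i \sqrt{38} \approx 3.2918 \cdot 10^{5} i$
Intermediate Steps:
$J = 53400$ ($J = 300 \left(0 \left(-2\right) 5 + 178\right) = 300 \left(0 \cdot 5 + 178\right) = 300 \left(0 + 178\right) = 300 \cdot 178 = 53400$)
$\sqrt{-43 + f{\left(-8 \right)}} J = \sqrt{-43 + 5} \cdot 53400 = \sqrt{-38} \cdot 53400 = i \sqrt{38} \cdot 53400 = 53400 i \sqrt{38}$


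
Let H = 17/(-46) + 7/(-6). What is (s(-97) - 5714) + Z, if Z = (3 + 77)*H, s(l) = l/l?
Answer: -402677/69 ≈ -5835.9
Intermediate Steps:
H = -106/69 (H = 17*(-1/46) + 7*(-⅙) = -17/46 - 7/6 = -106/69 ≈ -1.5362)
s(l) = 1
Z = -8480/69 (Z = (3 + 77)*(-106/69) = 80*(-106/69) = -8480/69 ≈ -122.90)
(s(-97) - 5714) + Z = (1 - 5714) - 8480/69 = -5713 - 8480/69 = -402677/69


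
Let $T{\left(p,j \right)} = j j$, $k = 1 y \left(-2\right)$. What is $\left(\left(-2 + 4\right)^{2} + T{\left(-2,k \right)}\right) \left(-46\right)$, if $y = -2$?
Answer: $-920$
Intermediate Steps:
$k = 4$ ($k = 1 \left(-2\right) \left(-2\right) = \left(-2\right) \left(-2\right) = 4$)
$T{\left(p,j \right)} = j^{2}$
$\left(\left(-2 + 4\right)^{2} + T{\left(-2,k \right)}\right) \left(-46\right) = \left(\left(-2 + 4\right)^{2} + 4^{2}\right) \left(-46\right) = \left(2^{2} + 16\right) \left(-46\right) = \left(4 + 16\right) \left(-46\right) = 20 \left(-46\right) = -920$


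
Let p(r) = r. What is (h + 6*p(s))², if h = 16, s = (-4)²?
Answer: 12544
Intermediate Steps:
s = 16
(h + 6*p(s))² = (16 + 6*16)² = (16 + 96)² = 112² = 12544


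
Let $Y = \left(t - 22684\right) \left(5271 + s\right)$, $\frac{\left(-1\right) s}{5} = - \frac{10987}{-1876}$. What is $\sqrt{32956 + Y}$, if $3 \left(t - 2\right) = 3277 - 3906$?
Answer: $\frac{11 i \sqrt{1748819121}}{42} \approx 10953.0 i$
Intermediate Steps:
$s = - \frac{54935}{1876}$ ($s = - 5 \left(- \frac{10987}{-1876}\right) = - 5 \left(\left(-10987\right) \left(- \frac{1}{1876}\right)\right) = \left(-5\right) \frac{10987}{1876} = - \frac{54935}{1876} \approx -29.283$)
$t = - \frac{623}{3}$ ($t = 2 + \frac{3277 - 3906}{3} = 2 + \frac{1}{3} \left(-629\right) = 2 - \frac{629}{3} = - \frac{623}{3} \approx -207.67$)
$Y = - \frac{10079297525}{84}$ ($Y = \left(- \frac{623}{3} - 22684\right) \left(5271 - \frac{54935}{1876}\right) = \left(- \frac{68675}{3}\right) \frac{9833461}{1876} = - \frac{10079297525}{84} \approx -1.1999 \cdot 10^{8}$)
$\sqrt{32956 + Y} = \sqrt{32956 - \frac{10079297525}{84}} = \sqrt{- \frac{10076529221}{84}} = \frac{11 i \sqrt{1748819121}}{42}$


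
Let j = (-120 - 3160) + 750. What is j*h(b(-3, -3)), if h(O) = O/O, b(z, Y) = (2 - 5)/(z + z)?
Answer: -2530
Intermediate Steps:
b(z, Y) = -3/(2*z) (b(z, Y) = -3*1/(2*z) = -3/(2*z))
j = -2530 (j = -3280 + 750 = -2530)
h(O) = 1
j*h(b(-3, -3)) = -2530*1 = -2530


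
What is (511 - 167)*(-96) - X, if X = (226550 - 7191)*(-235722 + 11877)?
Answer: 49102382331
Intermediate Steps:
X = -49102415355 (X = 219359*(-223845) = -49102415355)
(511 - 167)*(-96) - X = (511 - 167)*(-96) - 1*(-49102415355) = 344*(-96) + 49102415355 = -33024 + 49102415355 = 49102382331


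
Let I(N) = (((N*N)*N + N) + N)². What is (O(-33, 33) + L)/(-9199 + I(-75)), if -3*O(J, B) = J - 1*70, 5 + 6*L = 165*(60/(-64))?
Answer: 247/5699362925632 ≈ 4.3338e-11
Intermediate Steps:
L = -2555/96 (L = -⅚ + (165*(60/(-64)))/6 = -⅚ + (165*(60*(-1/64)))/6 = -⅚ + (165*(-15/16))/6 = -⅚ + (⅙)*(-2475/16) = -⅚ - 825/32 = -2555/96 ≈ -26.615)
O(J, B) = 70/3 - J/3 (O(J, B) = -(J - 1*70)/3 = -(J - 70)/3 = -(-70 + J)/3 = 70/3 - J/3)
I(N) = (N³ + 2*N)² (I(N) = ((N²*N + N) + N)² = ((N³ + N) + N)² = ((N + N³) + N)² = (N³ + 2*N)²)
(O(-33, 33) + L)/(-9199 + I(-75)) = ((70/3 - ⅓*(-33)) - 2555/96)/(-9199 + (-75)²*(2 + (-75)²)²) = ((70/3 + 11) - 2555/96)/(-9199 + 5625*(2 + 5625)²) = (103/3 - 2555/96)/(-9199 + 5625*5627²) = 247/(32*(-9199 + 5625*31663129)) = 247/(32*(-9199 + 178105100625)) = (247/32)/178105091426 = (247/32)*(1/178105091426) = 247/5699362925632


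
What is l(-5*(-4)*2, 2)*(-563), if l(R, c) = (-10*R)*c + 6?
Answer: 447022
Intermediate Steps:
l(R, c) = 6 - 10*R*c (l(R, c) = -10*R*c + 6 = 6 - 10*R*c)
l(-5*(-4)*2, 2)*(-563) = (6 - 10*-5*(-4)*2*2)*(-563) = (6 - 10*20*2*2)*(-563) = (6 - 10*40*2)*(-563) = (6 - 800)*(-563) = -794*(-563) = 447022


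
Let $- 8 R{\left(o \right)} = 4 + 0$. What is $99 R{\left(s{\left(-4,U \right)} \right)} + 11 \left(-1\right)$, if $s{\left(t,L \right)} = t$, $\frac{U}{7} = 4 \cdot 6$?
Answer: $- \frac{121}{2} \approx -60.5$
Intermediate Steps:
$U = 168$ ($U = 7 \cdot 4 \cdot 6 = 7 \cdot 24 = 168$)
$R{\left(o \right)} = - \frac{1}{2}$ ($R{\left(o \right)} = - \frac{4 + 0}{8} = \left(- \frac{1}{8}\right) 4 = - \frac{1}{2}$)
$99 R{\left(s{\left(-4,U \right)} \right)} + 11 \left(-1\right) = 99 \left(- \frac{1}{2}\right) + 11 \left(-1\right) = - \frac{99}{2} - 11 = - \frac{121}{2}$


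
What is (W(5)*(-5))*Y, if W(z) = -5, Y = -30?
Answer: -750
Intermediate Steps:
(W(5)*(-5))*Y = -5*(-5)*(-30) = 25*(-30) = -750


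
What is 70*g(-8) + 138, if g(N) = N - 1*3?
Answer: -632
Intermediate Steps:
g(N) = -3 + N (g(N) = N - 3 = -3 + N)
70*g(-8) + 138 = 70*(-3 - 8) + 138 = 70*(-11) + 138 = -770 + 138 = -632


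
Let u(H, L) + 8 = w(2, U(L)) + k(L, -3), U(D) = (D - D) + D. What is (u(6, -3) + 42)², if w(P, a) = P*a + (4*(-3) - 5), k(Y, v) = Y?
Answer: 64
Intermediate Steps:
U(D) = D (U(D) = 0 + D = D)
w(P, a) = -17 + P*a (w(P, a) = P*a + (-12 - 5) = P*a - 17 = -17 + P*a)
u(H, L) = -25 + 3*L (u(H, L) = -8 + ((-17 + 2*L) + L) = -8 + (-17 + 3*L) = -25 + 3*L)
(u(6, -3) + 42)² = ((-25 + 3*(-3)) + 42)² = ((-25 - 9) + 42)² = (-34 + 42)² = 8² = 64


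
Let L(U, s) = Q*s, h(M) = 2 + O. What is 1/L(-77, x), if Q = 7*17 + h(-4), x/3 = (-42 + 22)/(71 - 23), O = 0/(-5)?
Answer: -4/605 ≈ -0.0066116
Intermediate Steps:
O = 0 (O = 0*(-⅕) = 0)
x = -5/4 (x = 3*((-42 + 22)/(71 - 23)) = 3*(-20/48) = 3*(-20*1/48) = 3*(-5/12) = -5/4 ≈ -1.2500)
h(M) = 2 (h(M) = 2 + 0 = 2)
Q = 121 (Q = 7*17 + 2 = 119 + 2 = 121)
L(U, s) = 121*s
1/L(-77, x) = 1/(121*(-5/4)) = 1/(-605/4) = -4/605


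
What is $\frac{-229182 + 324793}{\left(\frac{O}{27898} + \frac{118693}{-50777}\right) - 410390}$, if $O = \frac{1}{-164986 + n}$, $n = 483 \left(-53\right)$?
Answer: $- \frac{25812893246511296510}{110797017058389939367} \approx -0.23297$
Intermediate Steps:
$n = -25599$
$O = - \frac{1}{190585}$ ($O = \frac{1}{-164986 - 25599} = \frac{1}{-190585} = - \frac{1}{190585} \approx -5.247 \cdot 10^{-6}$)
$\frac{-229182 + 324793}{\left(\frac{O}{27898} + \frac{118693}{-50777}\right) - 410390} = \frac{-229182 + 324793}{\left(- \frac{1}{190585 \cdot 27898} + \frac{118693}{-50777}\right) - 410390} = \frac{95611}{\left(\left(- \frac{1}{190585}\right) \frac{1}{27898} + 118693 \left(- \frac{1}{50777}\right)\right) - 410390} = \frac{95611}{\left(- \frac{1}{5316940330} - \frac{118693}{50777}\right) - 410390} = \frac{95611}{- \frac{631083598639467}{269978279136410} - 410390} = \frac{95611}{- \frac{110797017058389939367}{269978279136410}} = 95611 \left(- \frac{269978279136410}{110797017058389939367}\right) = - \frac{25812893246511296510}{110797017058389939367}$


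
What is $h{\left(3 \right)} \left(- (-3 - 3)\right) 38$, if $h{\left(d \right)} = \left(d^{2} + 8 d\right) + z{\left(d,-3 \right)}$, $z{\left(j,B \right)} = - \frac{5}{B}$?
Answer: $7904$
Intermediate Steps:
$h{\left(d \right)} = \frac{5}{3} + d^{2} + 8 d$ ($h{\left(d \right)} = \left(d^{2} + 8 d\right) - \frac{5}{-3} = \left(d^{2} + 8 d\right) - - \frac{5}{3} = \left(d^{2} + 8 d\right) + \frac{5}{3} = \frac{5}{3} + d^{2} + 8 d$)
$h{\left(3 \right)} \left(- (-3 - 3)\right) 38 = \left(\frac{5}{3} + 3^{2} + 8 \cdot 3\right) \left(- (-3 - 3)\right) 38 = \left(\frac{5}{3} + 9 + 24\right) \left(\left(-1\right) \left(-6\right)\right) 38 = \frac{104}{3} \cdot 6 \cdot 38 = 208 \cdot 38 = 7904$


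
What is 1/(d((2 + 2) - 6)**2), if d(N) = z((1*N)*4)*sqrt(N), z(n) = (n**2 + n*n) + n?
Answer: -1/28800 ≈ -3.4722e-5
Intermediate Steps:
z(n) = n + 2*n**2 (z(n) = (n**2 + n**2) + n = 2*n**2 + n = n + 2*n**2)
d(N) = 4*N**(3/2)*(1 + 8*N) (d(N) = (((1*N)*4)*(1 + 2*((1*N)*4)))*sqrt(N) = ((N*4)*(1 + 2*(N*4)))*sqrt(N) = ((4*N)*(1 + 2*(4*N)))*sqrt(N) = ((4*N)*(1 + 8*N))*sqrt(N) = (4*N*(1 + 8*N))*sqrt(N) = 4*N**(3/2)*(1 + 8*N))
1/(d((2 + 2) - 6)**2) = 1/((((2 + 2) - 6)**(3/2)*(4 + 32*((2 + 2) - 6)))**2) = 1/(((4 - 6)**(3/2)*(4 + 32*(4 - 6)))**2) = 1/(((-2)**(3/2)*(4 + 32*(-2)))**2) = 1/(((-2*I*sqrt(2))*(4 - 64))**2) = 1/((-2*I*sqrt(2)*(-60))**2) = 1/((120*I*sqrt(2))**2) = 1/(-28800) = -1/28800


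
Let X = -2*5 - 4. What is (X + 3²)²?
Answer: 25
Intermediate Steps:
X = -14 (X = -10 - 4 = -14)
(X + 3²)² = (-14 + 3²)² = (-14 + 9)² = (-5)² = 25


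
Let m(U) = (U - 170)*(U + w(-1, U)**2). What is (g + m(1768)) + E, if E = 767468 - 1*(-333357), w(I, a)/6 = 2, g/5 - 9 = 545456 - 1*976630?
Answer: 2000376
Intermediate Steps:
g = -2155825 (g = 45 + 5*(545456 - 1*976630) = 45 + 5*(545456 - 976630) = 45 + 5*(-431174) = 45 - 2155870 = -2155825)
w(I, a) = 12 (w(I, a) = 6*2 = 12)
E = 1100825 (E = 767468 + 333357 = 1100825)
m(U) = (-170 + U)*(144 + U) (m(U) = (U - 170)*(U + 12**2) = (-170 + U)*(U + 144) = (-170 + U)*(144 + U))
(g + m(1768)) + E = (-2155825 + (-24480 + 1768**2 - 26*1768)) + 1100825 = (-2155825 + (-24480 + 3125824 - 45968)) + 1100825 = (-2155825 + 3055376) + 1100825 = 899551 + 1100825 = 2000376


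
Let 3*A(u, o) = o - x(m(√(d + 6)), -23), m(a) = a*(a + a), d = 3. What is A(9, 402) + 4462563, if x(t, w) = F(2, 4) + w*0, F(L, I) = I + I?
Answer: 13388083/3 ≈ 4.4627e+6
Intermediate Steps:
F(L, I) = 2*I
m(a) = 2*a² (m(a) = a*(2*a) = 2*a²)
x(t, w) = 8 (x(t, w) = 2*4 + w*0 = 8 + 0 = 8)
A(u, o) = -8/3 + o/3 (A(u, o) = (o - 1*8)/3 = (o - 8)/3 = (-8 + o)/3 = -8/3 + o/3)
A(9, 402) + 4462563 = (-8/3 + (⅓)*402) + 4462563 = (-8/3 + 134) + 4462563 = 394/3 + 4462563 = 13388083/3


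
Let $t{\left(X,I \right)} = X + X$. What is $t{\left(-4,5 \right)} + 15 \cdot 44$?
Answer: $652$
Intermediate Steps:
$t{\left(X,I \right)} = 2 X$
$t{\left(-4,5 \right)} + 15 \cdot 44 = 2 \left(-4\right) + 15 \cdot 44 = -8 + 660 = 652$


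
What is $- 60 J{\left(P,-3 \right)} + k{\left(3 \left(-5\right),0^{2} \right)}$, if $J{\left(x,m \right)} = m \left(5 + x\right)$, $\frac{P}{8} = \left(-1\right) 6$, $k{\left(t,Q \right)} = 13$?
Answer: $-7727$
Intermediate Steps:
$P = -48$ ($P = 8 \left(\left(-1\right) 6\right) = 8 \left(-6\right) = -48$)
$- 60 J{\left(P,-3 \right)} + k{\left(3 \left(-5\right),0^{2} \right)} = - 60 \left(- 3 \left(5 - 48\right)\right) + 13 = - 60 \left(\left(-3\right) \left(-43\right)\right) + 13 = \left(-60\right) 129 + 13 = -7740 + 13 = -7727$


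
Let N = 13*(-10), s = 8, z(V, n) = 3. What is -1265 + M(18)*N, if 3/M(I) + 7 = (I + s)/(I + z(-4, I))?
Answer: -144875/121 ≈ -1197.3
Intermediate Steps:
N = -130
M(I) = 3/(-7 + (8 + I)/(3 + I)) (M(I) = 3/(-7 + (I + 8)/(I + 3)) = 3/(-7 + (8 + I)/(3 + I)))
-1265 + M(18)*N = -1265 + (3*(-3 - 1*18)/(13 + 6*18))*(-130) = -1265 + (3*(-3 - 18)/(13 + 108))*(-130) = -1265 + (3*(-21)/121)*(-130) = -1265 + (3*(1/121)*(-21))*(-130) = -1265 - 63/121*(-130) = -1265 + 8190/121 = -144875/121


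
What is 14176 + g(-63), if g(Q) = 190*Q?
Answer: 2206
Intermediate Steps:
14176 + g(-63) = 14176 + 190*(-63) = 14176 - 11970 = 2206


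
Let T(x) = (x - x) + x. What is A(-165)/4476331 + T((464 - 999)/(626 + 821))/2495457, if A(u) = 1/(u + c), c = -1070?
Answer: -2961234726254/19962171033131901015 ≈ -1.4834e-7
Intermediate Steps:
A(u) = 1/(-1070 + u) (A(u) = 1/(u - 1070) = 1/(-1070 + u))
T(x) = x (T(x) = 0 + x = x)
A(-165)/4476331 + T((464 - 999)/(626 + 821))/2495457 = 1/(-1070 - 165*4476331) + ((464 - 999)/(626 + 821))/2495457 = (1/4476331)/(-1235) - 535/1447*(1/2495457) = -1/1235*1/4476331 - 535*1/1447*(1/2495457) = -1/5528268785 - 535/1447*1/2495457 = -1/5528268785 - 535/3610926279 = -2961234726254/19962171033131901015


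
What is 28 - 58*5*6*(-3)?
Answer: 5248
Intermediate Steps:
28 - 58*5*6*(-3) = 28 - 1740*(-3) = 28 - 58*(-90) = 28 + 5220 = 5248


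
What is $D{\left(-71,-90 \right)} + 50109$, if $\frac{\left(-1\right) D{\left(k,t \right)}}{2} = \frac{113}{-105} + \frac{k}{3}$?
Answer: $\frac{1755547}{35} \approx 50159.0$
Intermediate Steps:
$D{\left(k,t \right)} = \frac{226}{105} - \frac{2 k}{3}$ ($D{\left(k,t \right)} = - 2 \left(\frac{113}{-105} + \frac{k}{3}\right) = - 2 \left(113 \left(- \frac{1}{105}\right) + k \frac{1}{3}\right) = - 2 \left(- \frac{113}{105} + \frac{k}{3}\right) = \frac{226}{105} - \frac{2 k}{3}$)
$D{\left(-71,-90 \right)} + 50109 = \left(\frac{226}{105} - - \frac{142}{3}\right) + 50109 = \left(\frac{226}{105} + \frac{142}{3}\right) + 50109 = \frac{1732}{35} + 50109 = \frac{1755547}{35}$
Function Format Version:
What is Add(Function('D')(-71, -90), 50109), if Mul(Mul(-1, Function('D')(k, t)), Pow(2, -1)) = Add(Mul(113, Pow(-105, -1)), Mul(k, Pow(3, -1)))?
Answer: Rational(1755547, 35) ≈ 50159.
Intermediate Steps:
Function('D')(k, t) = Add(Rational(226, 105), Mul(Rational(-2, 3), k)) (Function('D')(k, t) = Mul(-2, Add(Mul(113, Pow(-105, -1)), Mul(k, Pow(3, -1)))) = Mul(-2, Add(Mul(113, Rational(-1, 105)), Mul(k, Rational(1, 3)))) = Mul(-2, Add(Rational(-113, 105), Mul(Rational(1, 3), k))) = Add(Rational(226, 105), Mul(Rational(-2, 3), k)))
Add(Function('D')(-71, -90), 50109) = Add(Add(Rational(226, 105), Mul(Rational(-2, 3), -71)), 50109) = Add(Add(Rational(226, 105), Rational(142, 3)), 50109) = Add(Rational(1732, 35), 50109) = Rational(1755547, 35)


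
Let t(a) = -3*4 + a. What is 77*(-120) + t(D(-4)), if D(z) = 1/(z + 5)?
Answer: -9251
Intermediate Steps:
D(z) = 1/(5 + z)
t(a) = -12 + a
77*(-120) + t(D(-4)) = 77*(-120) + (-12 + 1/(5 - 4)) = -9240 + (-12 + 1/1) = -9240 + (-12 + 1) = -9240 - 11 = -9251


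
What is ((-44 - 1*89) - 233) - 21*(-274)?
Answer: 5388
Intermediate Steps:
((-44 - 1*89) - 233) - 21*(-274) = ((-44 - 89) - 233) + 5754 = (-133 - 233) + 5754 = -366 + 5754 = 5388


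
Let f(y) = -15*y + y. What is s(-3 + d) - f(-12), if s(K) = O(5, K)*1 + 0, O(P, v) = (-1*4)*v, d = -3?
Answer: -144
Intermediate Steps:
f(y) = -14*y
O(P, v) = -4*v
s(K) = -4*K (s(K) = -4*K*1 + 0 = -4*K + 0 = -4*K)
s(-3 + d) - f(-12) = -4*(-3 - 3) - (-14)*(-12) = -4*(-6) - 1*168 = 24 - 168 = -144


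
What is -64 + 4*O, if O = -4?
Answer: -80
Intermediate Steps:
-64 + 4*O = -64 + 4*(-4) = -64 - 16 = -80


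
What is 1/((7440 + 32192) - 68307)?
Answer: -1/28675 ≈ -3.4874e-5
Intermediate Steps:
1/((7440 + 32192) - 68307) = 1/(39632 - 68307) = 1/(-28675) = -1/28675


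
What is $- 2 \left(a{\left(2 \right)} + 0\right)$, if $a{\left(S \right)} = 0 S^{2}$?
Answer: $0$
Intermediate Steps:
$a{\left(S \right)} = 0$
$- 2 \left(a{\left(2 \right)} + 0\right) = - 2 \left(0 + 0\right) = \left(-2\right) 0 = 0$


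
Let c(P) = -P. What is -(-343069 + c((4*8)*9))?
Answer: 343357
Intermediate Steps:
-(-343069 + c((4*8)*9)) = -(-343069 - 4*8*9) = -(-343069 - 32*9) = -(-343069 - 1*288) = -(-343069 - 288) = -1*(-343357) = 343357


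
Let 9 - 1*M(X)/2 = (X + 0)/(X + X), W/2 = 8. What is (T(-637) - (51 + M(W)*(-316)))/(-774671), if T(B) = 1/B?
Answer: -3389476/493465427 ≈ -0.0068687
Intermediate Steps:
W = 16 (W = 2*8 = 16)
M(X) = 17 (M(X) = 18 - 2*(X + 0)/(X + X) = 18 - 2*X/(2*X) = 18 - 2*X*1/(2*X) = 18 - 2*½ = 18 - 1 = 17)
(T(-637) - (51 + M(W)*(-316)))/(-774671) = (1/(-637) - (51 + 17*(-316)))/(-774671) = (-1/637 - (51 - 5372))*(-1/774671) = (-1/637 - 1*(-5321))*(-1/774671) = (-1/637 + 5321)*(-1/774671) = (3389476/637)*(-1/774671) = -3389476/493465427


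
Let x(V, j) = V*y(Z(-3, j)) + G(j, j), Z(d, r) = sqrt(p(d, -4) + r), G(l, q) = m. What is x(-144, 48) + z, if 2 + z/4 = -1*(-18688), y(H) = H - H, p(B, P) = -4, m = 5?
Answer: 74749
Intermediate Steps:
G(l, q) = 5
Z(d, r) = sqrt(-4 + r)
y(H) = 0
x(V, j) = 5 (x(V, j) = V*0 + 5 = 0 + 5 = 5)
z = 74744 (z = -8 + 4*(-1*(-18688)) = -8 + 4*18688 = -8 + 74752 = 74744)
x(-144, 48) + z = 5 + 74744 = 74749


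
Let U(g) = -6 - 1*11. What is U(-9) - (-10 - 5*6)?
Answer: 23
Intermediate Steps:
U(g) = -17 (U(g) = -6 - 11 = -17)
U(-9) - (-10 - 5*6) = -17 - (-10 - 5*6) = -17 - (-10 - 30) = -17 - 1*(-40) = -17 + 40 = 23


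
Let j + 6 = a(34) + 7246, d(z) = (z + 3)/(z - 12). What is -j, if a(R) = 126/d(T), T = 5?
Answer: -28519/4 ≈ -7129.8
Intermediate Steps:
d(z) = (3 + z)/(-12 + z)
a(R) = -441/4 (a(R) = 126/(((3 + 5)/(-12 + 5))) = 126/((8/(-7))) = 126/((-1/7*8)) = 126/(-8/7) = 126*(-7/8) = -441/4)
j = 28519/4 (j = -6 + (-441/4 + 7246) = -6 + 28543/4 = 28519/4 ≈ 7129.8)
-j = -1*28519/4 = -28519/4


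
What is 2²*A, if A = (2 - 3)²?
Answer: 4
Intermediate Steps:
A = 1 (A = (-1)² = 1)
2²*A = 2²*1 = 4*1 = 4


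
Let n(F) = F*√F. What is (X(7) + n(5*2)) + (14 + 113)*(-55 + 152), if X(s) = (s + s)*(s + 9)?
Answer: 12543 + 10*√10 ≈ 12575.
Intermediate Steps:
X(s) = 2*s*(9 + s) (X(s) = (2*s)*(9 + s) = 2*s*(9 + s))
n(F) = F^(3/2)
(X(7) + n(5*2)) + (14 + 113)*(-55 + 152) = (2*7*(9 + 7) + (5*2)^(3/2)) + (14 + 113)*(-55 + 152) = (2*7*16 + 10^(3/2)) + 127*97 = (224 + 10*√10) + 12319 = 12543 + 10*√10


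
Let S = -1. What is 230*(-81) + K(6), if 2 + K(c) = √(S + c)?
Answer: -18632 + √5 ≈ -18630.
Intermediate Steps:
K(c) = -2 + √(-1 + c)
230*(-81) + K(6) = 230*(-81) + (-2 + √(-1 + 6)) = -18630 + (-2 + √5) = -18632 + √5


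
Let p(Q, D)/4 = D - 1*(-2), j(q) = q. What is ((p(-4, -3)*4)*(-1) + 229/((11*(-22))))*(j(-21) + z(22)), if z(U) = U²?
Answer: 1686709/242 ≈ 6969.9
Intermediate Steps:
p(Q, D) = 8 + 4*D (p(Q, D) = 4*(D - 1*(-2)) = 4*(D + 2) = 4*(2 + D) = 8 + 4*D)
((p(-4, -3)*4)*(-1) + 229/((11*(-22))))*(j(-21) + z(22)) = (((8 + 4*(-3))*4)*(-1) + 229/((11*(-22))))*(-21 + 22²) = (((8 - 12)*4)*(-1) + 229/(-242))*(-21 + 484) = (-4*4*(-1) + 229*(-1/242))*463 = (-16*(-1) - 229/242)*463 = (16 - 229/242)*463 = (3643/242)*463 = 1686709/242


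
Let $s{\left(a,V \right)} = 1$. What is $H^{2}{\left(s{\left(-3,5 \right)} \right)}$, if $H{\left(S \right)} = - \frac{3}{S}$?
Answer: $9$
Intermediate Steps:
$H^{2}{\left(s{\left(-3,5 \right)} \right)} = \left(- \frac{3}{1}\right)^{2} = \left(\left(-3\right) 1\right)^{2} = \left(-3\right)^{2} = 9$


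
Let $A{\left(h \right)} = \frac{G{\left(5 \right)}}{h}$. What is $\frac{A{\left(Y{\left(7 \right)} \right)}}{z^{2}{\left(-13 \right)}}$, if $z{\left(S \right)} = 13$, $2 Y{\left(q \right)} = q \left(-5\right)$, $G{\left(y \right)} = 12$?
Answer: $- \frac{24}{5915} \approx -0.0040575$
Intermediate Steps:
$Y{\left(q \right)} = - \frac{5 q}{2}$ ($Y{\left(q \right)} = \frac{q \left(-5\right)}{2} = \frac{\left(-5\right) q}{2} = - \frac{5 q}{2}$)
$A{\left(h \right)} = \frac{12}{h}$
$\frac{A{\left(Y{\left(7 \right)} \right)}}{z^{2}{\left(-13 \right)}} = \frac{12 \frac{1}{\left(- \frac{5}{2}\right) 7}}{13^{2}} = \frac{12 \frac{1}{- \frac{35}{2}}}{169} = 12 \left(- \frac{2}{35}\right) \frac{1}{169} = \left(- \frac{24}{35}\right) \frac{1}{169} = - \frac{24}{5915}$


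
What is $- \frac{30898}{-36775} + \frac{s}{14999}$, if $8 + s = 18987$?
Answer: $\frac{1161391827}{551588225} \approx 2.1055$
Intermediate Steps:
$s = 18979$ ($s = -8 + 18987 = 18979$)
$- \frac{30898}{-36775} + \frac{s}{14999} = - \frac{30898}{-36775} + \frac{18979}{14999} = \left(-30898\right) \left(- \frac{1}{36775}\right) + 18979 \cdot \frac{1}{14999} = \frac{30898}{36775} + \frac{18979}{14999} = \frac{1161391827}{551588225}$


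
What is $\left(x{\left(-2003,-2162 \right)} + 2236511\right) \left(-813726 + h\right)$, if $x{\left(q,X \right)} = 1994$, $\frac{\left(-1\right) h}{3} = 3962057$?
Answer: $-28428782933985$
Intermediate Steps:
$h = -11886171$ ($h = \left(-3\right) 3962057 = -11886171$)
$\left(x{\left(-2003,-2162 \right)} + 2236511\right) \left(-813726 + h\right) = \left(1994 + 2236511\right) \left(-813726 - 11886171\right) = 2238505 \left(-12699897\right) = -28428782933985$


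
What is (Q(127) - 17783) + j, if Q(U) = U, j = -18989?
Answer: -36645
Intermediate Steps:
(Q(127) - 17783) + j = (127 - 17783) - 18989 = -17656 - 18989 = -36645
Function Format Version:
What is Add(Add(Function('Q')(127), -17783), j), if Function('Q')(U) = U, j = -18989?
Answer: -36645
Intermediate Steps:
Add(Add(Function('Q')(127), -17783), j) = Add(Add(127, -17783), -18989) = Add(-17656, -18989) = -36645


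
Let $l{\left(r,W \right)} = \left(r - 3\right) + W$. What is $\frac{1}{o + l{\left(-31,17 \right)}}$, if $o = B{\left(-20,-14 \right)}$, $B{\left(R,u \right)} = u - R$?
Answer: $- \frac{1}{11} \approx -0.090909$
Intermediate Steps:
$l{\left(r,W \right)} = -3 + W + r$ ($l{\left(r,W \right)} = \left(-3 + r\right) + W = -3 + W + r$)
$o = 6$ ($o = -14 - -20 = -14 + 20 = 6$)
$\frac{1}{o + l{\left(-31,17 \right)}} = \frac{1}{6 - 17} = \frac{1}{-11} = - \frac{1}{11}$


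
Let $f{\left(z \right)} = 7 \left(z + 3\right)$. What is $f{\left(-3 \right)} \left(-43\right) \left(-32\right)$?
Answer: $0$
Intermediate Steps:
$f{\left(z \right)} = 21 + 7 z$ ($f{\left(z \right)} = 7 \left(3 + z\right) = 21 + 7 z$)
$f{\left(-3 \right)} \left(-43\right) \left(-32\right) = \left(21 + 7 \left(-3\right)\right) \left(-43\right) \left(-32\right) = \left(21 - 21\right) \left(-43\right) \left(-32\right) = 0 \left(-43\right) \left(-32\right) = 0 \left(-32\right) = 0$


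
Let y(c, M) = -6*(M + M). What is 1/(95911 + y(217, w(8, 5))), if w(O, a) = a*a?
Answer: 1/95611 ≈ 1.0459e-5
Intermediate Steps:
w(O, a) = a²
y(c, M) = -12*M
1/(95911 + y(217, w(8, 5))) = 1/(95911 - 12*5²) = 1/(95911 - 12*25) = 1/(95911 - 300) = 1/95611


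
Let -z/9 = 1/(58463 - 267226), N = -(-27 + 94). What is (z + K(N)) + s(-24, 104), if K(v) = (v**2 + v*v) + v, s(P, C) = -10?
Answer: 1858199472/208763 ≈ 8901.0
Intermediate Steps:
N = -67 (N = -1*67 = -67)
z = 9/208763 (z = -9/(58463 - 267226) = -9/(-208763) = -9*(-1/208763) = 9/208763 ≈ 4.3111e-5)
K(v) = v + 2*v**2 (K(v) = (v**2 + v**2) + v = 2*v**2 + v = v + 2*v**2)
(z + K(N)) + s(-24, 104) = (9/208763 - 67*(1 + 2*(-67))) - 10 = (9/208763 - 67*(1 - 134)) - 10 = (9/208763 - 67*(-133)) - 10 = (9/208763 + 8911) - 10 = 1860287102/208763 - 10 = 1858199472/208763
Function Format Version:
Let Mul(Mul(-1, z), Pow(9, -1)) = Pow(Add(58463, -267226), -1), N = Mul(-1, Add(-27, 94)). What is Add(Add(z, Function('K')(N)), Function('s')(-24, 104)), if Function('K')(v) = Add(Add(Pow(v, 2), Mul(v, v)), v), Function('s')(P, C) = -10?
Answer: Rational(1858199472, 208763) ≈ 8901.0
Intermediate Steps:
N = -67 (N = Mul(-1, 67) = -67)
z = Rational(9, 208763) (z = Mul(-9, Pow(Add(58463, -267226), -1)) = Mul(-9, Pow(-208763, -1)) = Mul(-9, Rational(-1, 208763)) = Rational(9, 208763) ≈ 4.3111e-5)
Function('K')(v) = Add(v, Mul(2, Pow(v, 2))) (Function('K')(v) = Add(Add(Pow(v, 2), Pow(v, 2)), v) = Add(Mul(2, Pow(v, 2)), v) = Add(v, Mul(2, Pow(v, 2))))
Add(Add(z, Function('K')(N)), Function('s')(-24, 104)) = Add(Add(Rational(9, 208763), Mul(-67, Add(1, Mul(2, -67)))), -10) = Add(Add(Rational(9, 208763), Mul(-67, Add(1, -134))), -10) = Add(Add(Rational(9, 208763), Mul(-67, -133)), -10) = Add(Add(Rational(9, 208763), 8911), -10) = Add(Rational(1860287102, 208763), -10) = Rational(1858199472, 208763)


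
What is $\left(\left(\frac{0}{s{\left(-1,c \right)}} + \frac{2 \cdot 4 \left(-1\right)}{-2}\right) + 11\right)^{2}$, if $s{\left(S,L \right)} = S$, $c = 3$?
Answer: $225$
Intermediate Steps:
$\left(\left(\frac{0}{s{\left(-1,c \right)}} + \frac{2 \cdot 4 \left(-1\right)}{-2}\right) + 11\right)^{2} = \left(\left(\frac{0}{-1} + \frac{2 \cdot 4 \left(-1\right)}{-2}\right) + 11\right)^{2} = \left(\left(0 \left(-1\right) + 8 \left(-1\right) \left(- \frac{1}{2}\right)\right) + 11\right)^{2} = \left(\left(0 - -4\right) + 11\right)^{2} = \left(\left(0 + 4\right) + 11\right)^{2} = \left(4 + 11\right)^{2} = 15^{2} = 225$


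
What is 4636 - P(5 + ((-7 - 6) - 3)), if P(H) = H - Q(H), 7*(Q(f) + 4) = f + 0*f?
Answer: 32490/7 ≈ 4641.4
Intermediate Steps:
Q(f) = -4 + f/7 (Q(f) = -4 + (f + 0*f)/7 = -4 + (f + 0)/7 = -4 + f/7)
P(H) = 4 + 6*H/7 (P(H) = H - (-4 + H/7) = H + (4 - H/7) = 4 + 6*H/7)
4636 - P(5 + ((-7 - 6) - 3)) = 4636 - (4 + 6*(5 + ((-7 - 6) - 3))/7) = 4636 - (4 + 6*(5 + (-13 - 3))/7) = 4636 - (4 + 6*(5 - 16)/7) = 4636 - (4 + (6/7)*(-11)) = 4636 - (4 - 66/7) = 4636 - 1*(-38/7) = 4636 + 38/7 = 32490/7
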